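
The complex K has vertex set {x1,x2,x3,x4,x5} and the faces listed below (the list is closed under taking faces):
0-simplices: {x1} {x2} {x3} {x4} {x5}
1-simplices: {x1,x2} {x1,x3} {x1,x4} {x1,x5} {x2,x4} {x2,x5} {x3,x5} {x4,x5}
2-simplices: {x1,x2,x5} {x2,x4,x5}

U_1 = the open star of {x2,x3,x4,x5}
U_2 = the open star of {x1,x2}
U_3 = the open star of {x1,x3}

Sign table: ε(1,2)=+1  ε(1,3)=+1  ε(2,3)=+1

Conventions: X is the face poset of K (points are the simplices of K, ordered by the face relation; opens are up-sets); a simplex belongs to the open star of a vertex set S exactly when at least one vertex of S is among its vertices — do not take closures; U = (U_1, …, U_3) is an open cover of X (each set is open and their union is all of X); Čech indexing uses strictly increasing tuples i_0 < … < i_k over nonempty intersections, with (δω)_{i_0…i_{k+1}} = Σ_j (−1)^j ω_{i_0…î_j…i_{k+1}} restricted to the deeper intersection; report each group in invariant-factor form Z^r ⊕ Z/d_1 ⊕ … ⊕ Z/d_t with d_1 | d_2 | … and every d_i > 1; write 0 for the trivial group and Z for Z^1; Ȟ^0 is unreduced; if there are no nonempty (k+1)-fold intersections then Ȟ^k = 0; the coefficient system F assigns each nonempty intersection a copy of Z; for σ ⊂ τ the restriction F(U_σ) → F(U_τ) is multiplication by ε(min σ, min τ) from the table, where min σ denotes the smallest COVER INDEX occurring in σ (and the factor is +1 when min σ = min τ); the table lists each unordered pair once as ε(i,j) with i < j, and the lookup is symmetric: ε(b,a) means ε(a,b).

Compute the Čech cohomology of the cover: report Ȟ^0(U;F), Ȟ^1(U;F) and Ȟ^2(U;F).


nonempty intersections:
  U1={{x2},{x3},{x4},{x5},{x1,x2},{x1,x3},{x1,x4},{x1,x5},{x2,x4},{x2,x5},{x3,x5},{x4,x5},{x1,x2,x5},{x2,x4,x5}} U2={{x1},{x2},{x1,x2},{x1,x3},{x1,x4},{x1,x5},{x2,x4},{x2,x5},{x1,x2,x5},{x2,x4,x5}} U3={{x1},{x3},{x1,x2},{x1,x3},{x1,x4},{x1,x5},{x3,x5},{x1,x2,x5}}
  U12={{x2},{x1,x2},{x1,x3},{x1,x4},{x1,x5},{x2,x4},{x2,x5},{x1,x2,x5},{x2,x4,x5}} U13={{x3},{x1,x2},{x1,x3},{x1,x4},{x1,x5},{x3,x5},{x1,x2,x5}} U23={{x1},{x1,x2},{x1,x3},{x1,x4},{x1,x5},{x1,x2,x5}}
  U123={{x1,x2},{x1,x3},{x1,x4},{x1,x5},{x1,x2,x5}}
C dims 3,3,1; δ0: rk 2, SNF 1^2; δ1: rk 1, SNF 1^1
Ȟ^0: (3−2)−0=1 ⇒ Z
Ȟ^1: (3−1)−2=0 ⇒ 0
Ȟ^2: (1−0)−1=0 ⇒ 0

Ȟ^0 = Z, Ȟ^1 = 0 and Ȟ^2 = 0


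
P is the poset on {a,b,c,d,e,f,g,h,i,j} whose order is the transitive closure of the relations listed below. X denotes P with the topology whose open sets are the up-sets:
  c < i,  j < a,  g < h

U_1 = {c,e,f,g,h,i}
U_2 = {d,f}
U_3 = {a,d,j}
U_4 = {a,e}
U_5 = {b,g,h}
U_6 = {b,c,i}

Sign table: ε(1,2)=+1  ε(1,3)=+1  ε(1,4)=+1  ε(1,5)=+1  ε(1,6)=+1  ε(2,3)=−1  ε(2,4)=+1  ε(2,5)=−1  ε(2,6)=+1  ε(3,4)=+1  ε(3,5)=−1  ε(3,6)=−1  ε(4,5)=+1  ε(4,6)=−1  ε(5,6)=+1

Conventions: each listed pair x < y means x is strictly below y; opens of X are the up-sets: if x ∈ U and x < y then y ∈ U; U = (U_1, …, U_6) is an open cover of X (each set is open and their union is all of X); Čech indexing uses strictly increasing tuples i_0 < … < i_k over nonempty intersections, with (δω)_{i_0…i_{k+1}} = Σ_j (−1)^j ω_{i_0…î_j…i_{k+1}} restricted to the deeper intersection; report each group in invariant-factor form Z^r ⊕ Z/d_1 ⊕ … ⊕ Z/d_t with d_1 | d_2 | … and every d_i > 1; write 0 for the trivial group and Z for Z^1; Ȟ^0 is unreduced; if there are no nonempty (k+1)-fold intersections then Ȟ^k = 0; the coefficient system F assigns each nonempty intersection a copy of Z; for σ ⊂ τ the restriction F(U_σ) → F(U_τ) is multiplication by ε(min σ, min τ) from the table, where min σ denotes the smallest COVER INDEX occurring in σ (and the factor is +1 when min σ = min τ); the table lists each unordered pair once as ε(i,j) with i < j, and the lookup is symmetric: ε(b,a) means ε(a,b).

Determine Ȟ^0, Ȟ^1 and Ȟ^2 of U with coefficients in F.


Ȟ^0 = 0, Ȟ^1 = Z ⊕ Z/2, Ȟ^2 = 0

nerve of the cover:
  U12={f} U14={e} U15={g,h} U16={c,i} U23={d} U34={a} U56={b}
C dims 6,7; δ0: rk 6, SNF 1^5·2
Ȟ^0 = (6 − 6) − 0 = 0, so Ȟ^0 ≅ 0
Ȟ^1 = (7 − 0) − 6 = 1 plus torsion [2], so Ȟ^1 ≅ Z ⊕ Z/2
Ȟ^2 = (0 − 0) − 0 = 0, so Ȟ^2 ≅ 0


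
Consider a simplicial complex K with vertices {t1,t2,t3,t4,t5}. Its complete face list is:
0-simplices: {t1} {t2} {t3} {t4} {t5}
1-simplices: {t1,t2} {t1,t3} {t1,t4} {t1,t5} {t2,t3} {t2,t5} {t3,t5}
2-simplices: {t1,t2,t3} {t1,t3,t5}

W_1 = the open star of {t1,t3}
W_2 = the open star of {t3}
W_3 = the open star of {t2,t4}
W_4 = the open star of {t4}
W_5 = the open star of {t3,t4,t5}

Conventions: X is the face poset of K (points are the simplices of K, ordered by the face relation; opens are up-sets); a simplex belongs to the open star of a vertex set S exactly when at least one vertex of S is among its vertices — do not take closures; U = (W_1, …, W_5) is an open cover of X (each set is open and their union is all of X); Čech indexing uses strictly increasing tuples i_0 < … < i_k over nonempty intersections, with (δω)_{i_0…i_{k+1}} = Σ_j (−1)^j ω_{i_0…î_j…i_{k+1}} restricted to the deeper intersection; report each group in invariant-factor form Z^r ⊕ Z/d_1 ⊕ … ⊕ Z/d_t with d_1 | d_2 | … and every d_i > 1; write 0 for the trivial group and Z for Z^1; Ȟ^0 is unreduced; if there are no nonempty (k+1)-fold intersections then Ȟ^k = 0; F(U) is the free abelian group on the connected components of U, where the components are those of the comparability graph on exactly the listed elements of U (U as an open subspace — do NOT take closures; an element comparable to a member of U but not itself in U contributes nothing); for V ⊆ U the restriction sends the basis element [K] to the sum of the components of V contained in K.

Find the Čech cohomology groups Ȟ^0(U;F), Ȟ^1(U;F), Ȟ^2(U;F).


Ȟ^0 ≅ Z,  Ȟ^1 ≅ Z,  Ȟ^2 ≅ 0

intersection data:
  W1={{t1},{t3},{t1,t2},{t1,t3},{t1,t4},{t1,t5},{t2,t3},{t3,t5},{t1,t2,t3},{t1,t3,t5}} W2={{t3},{t1,t3},{t2,t3},{t3,t5},{t1,t2,t3},{t1,t3,t5}} W3={{t2},{t4},{t1,t2},{t1,t4},{t2,t3},{t2,t5},{t1,t2,t3}} W4={{t4},{t1,t4}} W5={{t3},{t4},{t5},{t1,t3},{t1,t4},{t1,t5},{t2,t3},{t2,t5},{t3,t5},{t1,t2,t3},{t1,t3,t5}}
  W12={{t3},{t1,t3},{t2,t3},{t3,t5},{t1,t2,t3},{t1,t3,t5}} W13={{t1,t2},{t1,t4},{t2,t3},{t1,t2,t3}} W14={{t1,t4}} W15={{t3},{t1,t3},{t1,t4},{t1,t5},{t2,t3},{t3,t5},{t1,t2,t3},{t1,t3,t5}} W23={{t2,t3},{t1,t2,t3}} W25={{t3},{t1,t3},{t2,t3},{t3,t5},{t1,t2,t3},{t1,t3,t5}} W34={{t4},{t1,t4}} W35={{t4},{t1,t4},{t2,t3},{t2,t5},{t1,t2,t3}} W45={{t4},{t1,t4}}
  W123={{t2,t3},{t1,t2,t3}} W125={{t3},{t1,t3},{t2,t3},{t3,t5},{t1,t2,t3},{t1,t3,t5}} W134={{t1,t4}} W135={{t1,t4},{t2,t3},{t1,t2,t3}} W145={{t1,t4}} W235={{t2,t3},{t1,t2,t3}} W345={{t4},{t1,t4}}
  W1235={{t2,t3},{t1,t2,t3}} W1345={{t1,t4}}
components per intersection:
  W1: {{t1},{t3},{t1,t2},{t1,t3},{t1,t4},{t1,t5},{t2,t3},{t3,t5},{t1,t2,t3},{t1,t3,t5}}
  W2: {{t3},{t1,t3},{t2,t3},{t3,t5},{t1,t2,t3},{t1,t3,t5}}
  W3: {{t2},{t1,t2},{t2,t3},{t2,t5},{t1,t2,t3}} {{t4},{t1,t4}}
  W4: {{t4},{t1,t4}}
  W5: {{t3},{t5},{t1,t3},{t1,t5},{t2,t3},{t2,t5},{t3,t5},{t1,t2,t3},{t1,t3,t5}} {{t4},{t1,t4}}
  W12: {{t3},{t1,t3},{t2,t3},{t3,t5},{t1,t2,t3},{t1,t3,t5}}
  W13: {{t1,t2},{t2,t3},{t1,t2,t3}} {{t1,t4}}
  W14: {{t1,t4}}
  W15: {{t3},{t1,t3},{t1,t5},{t2,t3},{t3,t5},{t1,t2,t3},{t1,t3,t5}} {{t1,t4}}
  W23: {{t2,t3},{t1,t2,t3}}
  W25: {{t3},{t1,t3},{t2,t3},{t3,t5},{t1,t2,t3},{t1,t3,t5}}
  W34: {{t4},{t1,t4}}
  W35: {{t4},{t1,t4}} {{t2,t3},{t1,t2,t3}} {{t2,t5}}
  W45: {{t4},{t1,t4}}
  W123: {{t2,t3},{t1,t2,t3}}
  W125: {{t3},{t1,t3},{t2,t3},{t3,t5},{t1,t2,t3},{t1,t3,t5}}
  W134: {{t1,t4}}
  W135: {{t1,t4}} {{t2,t3},{t1,t2,t3}}
  W145: {{t1,t4}}
  W235: {{t2,t3},{t1,t2,t3}}
  W345: {{t4},{t1,t4}}
  W1235: {{t2,t3},{t1,t2,t3}}
  W1345: {{t1,t4}}
C dims 7,13,8,2; δ0: rk 6, SNF 1^6; δ1: rk 6, SNF 1^6; δ2: rk 2, SNF 1^2
Ȟ^0 = (7 − 6) − 0 = 1, so Ȟ^0 ≅ Z
Ȟ^1 = (13 − 6) − 6 = 1, so Ȟ^1 ≅ Z
Ȟ^2 = (8 − 2) − 6 = 0, so Ȟ^2 ≅ 0


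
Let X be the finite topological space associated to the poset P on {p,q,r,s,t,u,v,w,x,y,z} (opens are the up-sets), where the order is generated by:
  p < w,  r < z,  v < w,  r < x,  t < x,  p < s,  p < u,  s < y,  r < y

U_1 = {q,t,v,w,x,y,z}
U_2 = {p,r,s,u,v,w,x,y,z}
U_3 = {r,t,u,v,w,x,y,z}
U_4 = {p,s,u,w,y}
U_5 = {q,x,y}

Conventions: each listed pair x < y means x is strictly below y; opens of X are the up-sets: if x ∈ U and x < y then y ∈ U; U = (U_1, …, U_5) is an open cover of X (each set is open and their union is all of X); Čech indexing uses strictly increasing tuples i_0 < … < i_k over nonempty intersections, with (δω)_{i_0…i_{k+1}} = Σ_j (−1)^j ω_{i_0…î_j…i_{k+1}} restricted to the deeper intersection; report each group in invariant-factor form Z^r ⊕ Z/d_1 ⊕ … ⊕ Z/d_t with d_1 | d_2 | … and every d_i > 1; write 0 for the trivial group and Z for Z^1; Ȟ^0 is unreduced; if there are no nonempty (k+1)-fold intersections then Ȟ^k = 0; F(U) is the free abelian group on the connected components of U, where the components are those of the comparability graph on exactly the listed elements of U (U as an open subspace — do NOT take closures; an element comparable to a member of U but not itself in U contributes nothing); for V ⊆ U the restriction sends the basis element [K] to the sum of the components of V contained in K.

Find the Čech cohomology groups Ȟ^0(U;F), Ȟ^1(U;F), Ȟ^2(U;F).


nonempty overlaps:
  U12={v,w,x,y,z} U13={t,v,w,x,y,z} U14={w,y} U15={q,x,y} U23={r,u,v,w,x,y,z} U24={p,s,u,w,y} U25={x,y} U34={u,w,y} U35={x,y} U45={y}
  U123={v,w,x,y,z} U124={w,y} U125={x,y} U134={w,y} U135={x,y} U145={y} U234={u,w,y} U235={x,y} U245={y} U345={y}
  U1234={w,y} U1235={x,y} U1245={y} U1345={y} U2345={y}
  U12345={y}
components per intersection:
  U1: {q} {t,x} {v,w} {y} {z}
  U2: {p,r,s,u,v,w,x,y,z}
  U3: {r,t,x,y,z} {u} {v,w}
  U4: {p,s,u,w,y}
  U5: {q} {x} {y}
  U12: {v,w} {x} {y} {z}
  U13: {t,x} {v,w} {y} {z}
  U14: {w} {y}
  U15: {q} {x} {y}
  U23: {r,x,y,z} {u} {v,w}
  U24: {p,s,u,w,y}
  U25: {x} {y}
  U34: {u} {w} {y}
  U35: {x} {y}
  U45: {y}
  U123: {v,w} {x} {y} {z}
  U124: {w} {y}
  U125: {x} {y}
  U134: {w} {y}
  U135: {x} {y}
  U145: {y}
  U234: {u} {w} {y}
  U235: {x} {y}
  U245: {y}
  U345: {y}
  U1234: {w} {y}
  U1235: {x} {y}
  U1245: {y}
  U1345: {y}
  U2345: {y}
  U12345: {y}
C dims 13,25,20,7; δ0: rk 11, SNF 1^11; δ1: rk 14, SNF 1^14; δ2: rk 6, SNF 1^6
degree 0: 13−11−0 = 2 → Ȟ^0 ≅ Z^2
degree 1: 25−14−11 = 0 → Ȟ^1 ≅ 0
degree 2: 20−6−14 = 0 → Ȟ^2 ≅ 0

Ȟ^0(U;F) ≅ Z^2, Ȟ^1(U;F) ≅ 0 and Ȟ^2(U;F) ≅ 0


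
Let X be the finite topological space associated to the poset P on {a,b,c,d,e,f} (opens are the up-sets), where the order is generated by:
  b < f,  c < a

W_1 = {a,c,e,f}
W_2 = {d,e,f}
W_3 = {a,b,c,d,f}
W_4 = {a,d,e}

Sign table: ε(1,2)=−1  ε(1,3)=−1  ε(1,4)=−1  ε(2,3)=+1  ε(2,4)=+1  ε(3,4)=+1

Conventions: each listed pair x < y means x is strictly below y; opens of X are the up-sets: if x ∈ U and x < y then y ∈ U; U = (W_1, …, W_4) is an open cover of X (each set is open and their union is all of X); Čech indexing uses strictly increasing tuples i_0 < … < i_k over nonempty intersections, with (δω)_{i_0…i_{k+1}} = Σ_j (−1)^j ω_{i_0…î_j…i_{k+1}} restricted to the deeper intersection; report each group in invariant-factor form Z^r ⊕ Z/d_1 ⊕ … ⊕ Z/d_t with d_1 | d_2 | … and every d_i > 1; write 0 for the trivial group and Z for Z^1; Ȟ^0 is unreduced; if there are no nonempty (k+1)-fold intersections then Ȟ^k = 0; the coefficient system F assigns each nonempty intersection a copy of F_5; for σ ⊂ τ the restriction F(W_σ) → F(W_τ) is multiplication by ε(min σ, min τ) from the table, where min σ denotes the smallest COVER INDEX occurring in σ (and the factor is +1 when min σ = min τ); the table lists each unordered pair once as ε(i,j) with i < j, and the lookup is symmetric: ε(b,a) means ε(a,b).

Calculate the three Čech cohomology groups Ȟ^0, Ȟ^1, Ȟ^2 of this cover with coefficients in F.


nonempty intersections:
  W12={e,f} W13={a,c,f} W14={a,e} W23={d,f} W24={d,e} W34={a,d}
  W123={f} W124={e} W134={a} W234={d}
C dims 4,6,4; δ0: rk_F5 3; δ1: rk_F5 3
Ȟ^0: (4−3)−0=1 ⇒ Z/5
Ȟ^1: (6−3)−3=0 ⇒ 0
Ȟ^2: (4−0)−3=1 ⇒ Z/5

Ȟ^0 ≅ Z/5, Ȟ^1 ≅ 0, Ȟ^2 ≅ Z/5


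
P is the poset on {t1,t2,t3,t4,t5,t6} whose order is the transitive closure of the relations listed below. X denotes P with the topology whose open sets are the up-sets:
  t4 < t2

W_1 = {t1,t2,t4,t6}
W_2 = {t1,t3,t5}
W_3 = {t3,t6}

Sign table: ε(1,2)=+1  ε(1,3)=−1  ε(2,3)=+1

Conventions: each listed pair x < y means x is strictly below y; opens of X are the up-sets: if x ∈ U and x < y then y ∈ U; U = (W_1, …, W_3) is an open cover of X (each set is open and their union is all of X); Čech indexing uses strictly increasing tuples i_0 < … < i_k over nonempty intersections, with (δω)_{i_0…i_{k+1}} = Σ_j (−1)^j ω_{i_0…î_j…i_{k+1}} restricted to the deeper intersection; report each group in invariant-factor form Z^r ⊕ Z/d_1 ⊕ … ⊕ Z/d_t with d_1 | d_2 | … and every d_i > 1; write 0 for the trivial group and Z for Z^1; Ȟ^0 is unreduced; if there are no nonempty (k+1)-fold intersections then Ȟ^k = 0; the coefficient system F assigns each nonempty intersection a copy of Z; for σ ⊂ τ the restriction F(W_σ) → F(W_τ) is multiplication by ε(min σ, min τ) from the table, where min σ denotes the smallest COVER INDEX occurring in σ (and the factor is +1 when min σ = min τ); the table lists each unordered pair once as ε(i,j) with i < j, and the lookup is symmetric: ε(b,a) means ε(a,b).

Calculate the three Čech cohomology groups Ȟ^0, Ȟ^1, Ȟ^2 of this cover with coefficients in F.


Ȟ^0 = 0,  Ȟ^1 = Z/2,  Ȟ^2 = 0

nerve of the cover:
  W12={t1} W13={t6} W23={t3}
C dims 3,3; δ0: rk 3, SNF 1^2·2
Ȟ^0 = (3 − 3) − 0 = 0, so Ȟ^0 ≅ 0
Ȟ^1 = (3 − 0) − 3 = 0 plus torsion [2], so Ȟ^1 ≅ Z/2
Ȟ^2 = (0 − 0) − 0 = 0, so Ȟ^2 ≅ 0


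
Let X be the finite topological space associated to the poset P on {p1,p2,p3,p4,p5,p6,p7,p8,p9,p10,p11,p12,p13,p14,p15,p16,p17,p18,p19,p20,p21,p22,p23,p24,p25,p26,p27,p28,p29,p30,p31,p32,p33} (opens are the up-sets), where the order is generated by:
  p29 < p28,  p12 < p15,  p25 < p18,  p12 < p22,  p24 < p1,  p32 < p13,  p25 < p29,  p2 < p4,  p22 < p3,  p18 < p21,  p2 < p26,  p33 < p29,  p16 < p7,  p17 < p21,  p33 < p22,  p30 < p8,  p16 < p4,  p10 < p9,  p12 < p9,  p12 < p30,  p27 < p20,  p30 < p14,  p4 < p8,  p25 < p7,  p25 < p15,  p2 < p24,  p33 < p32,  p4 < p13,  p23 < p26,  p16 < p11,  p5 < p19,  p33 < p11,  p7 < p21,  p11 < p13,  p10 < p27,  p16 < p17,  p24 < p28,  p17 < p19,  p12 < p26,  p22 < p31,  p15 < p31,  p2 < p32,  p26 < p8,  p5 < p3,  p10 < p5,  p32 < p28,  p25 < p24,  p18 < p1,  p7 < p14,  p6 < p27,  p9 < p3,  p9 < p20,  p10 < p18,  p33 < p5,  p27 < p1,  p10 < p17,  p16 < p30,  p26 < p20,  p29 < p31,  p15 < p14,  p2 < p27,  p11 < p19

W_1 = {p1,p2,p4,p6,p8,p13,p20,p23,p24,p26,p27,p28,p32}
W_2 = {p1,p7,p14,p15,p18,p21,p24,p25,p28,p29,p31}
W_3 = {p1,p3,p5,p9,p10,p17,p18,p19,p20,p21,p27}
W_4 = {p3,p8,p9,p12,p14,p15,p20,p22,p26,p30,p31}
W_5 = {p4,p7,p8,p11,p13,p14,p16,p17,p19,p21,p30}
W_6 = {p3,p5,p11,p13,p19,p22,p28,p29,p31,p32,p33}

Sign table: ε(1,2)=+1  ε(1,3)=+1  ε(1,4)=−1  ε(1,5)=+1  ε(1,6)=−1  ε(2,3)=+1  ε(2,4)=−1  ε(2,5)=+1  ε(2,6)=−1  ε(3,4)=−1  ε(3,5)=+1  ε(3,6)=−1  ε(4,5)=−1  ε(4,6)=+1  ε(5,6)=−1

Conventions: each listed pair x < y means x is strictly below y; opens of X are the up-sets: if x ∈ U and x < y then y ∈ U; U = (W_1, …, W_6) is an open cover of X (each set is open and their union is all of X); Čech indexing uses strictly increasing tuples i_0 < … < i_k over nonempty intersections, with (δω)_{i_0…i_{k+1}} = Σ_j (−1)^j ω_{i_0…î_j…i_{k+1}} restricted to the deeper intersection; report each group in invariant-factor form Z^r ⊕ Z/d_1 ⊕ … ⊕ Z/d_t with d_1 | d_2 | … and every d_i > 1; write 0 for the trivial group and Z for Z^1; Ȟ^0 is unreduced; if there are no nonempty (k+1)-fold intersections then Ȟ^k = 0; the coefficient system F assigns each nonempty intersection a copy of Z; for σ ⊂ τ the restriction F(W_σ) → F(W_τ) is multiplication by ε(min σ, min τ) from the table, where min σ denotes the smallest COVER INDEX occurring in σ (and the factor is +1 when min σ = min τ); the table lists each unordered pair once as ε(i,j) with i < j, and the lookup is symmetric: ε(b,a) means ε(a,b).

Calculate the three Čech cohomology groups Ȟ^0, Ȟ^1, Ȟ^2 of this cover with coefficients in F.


Ȟ^0 ≅ Z,  Ȟ^1 ≅ 0,  Ȟ^2 ≅ Z/2

nonempty overlaps:
  W12={p1,p24,p28} W13={p1,p20,p27} W14={p8,p20,p26} W15={p4,p8,p13} W16={p13,p28,p32} W23={p1,p18,p21} W24={p14,p15,p31} W25={p7,p14,p21} W26={p28,p29,p31} W34={p3,p9,p20} W35={p17,p19,p21} W36={p3,p5,p19} W45={p8,p14,p30} W46={p3,p22,p31} W56={p11,p13,p19}
  W123={p1} W126={p28} W134={p20} W145={p8} W156={p13} W235={p21} W245={p14} W246={p31} W346={p3} W356={p19}
C dims 6,15,10; δ0: rk 5, SNF 1^5; δ1: rk 10, SNF 1^9·2
degree 0: 6−5−0 = 1 → Ȟ^0 ≅ Z
degree 1: 15−10−5 = 0 → Ȟ^1 ≅ 0
degree 2: 10−0−10 = 0 plus torsion [2] → Ȟ^2 ≅ Z/2


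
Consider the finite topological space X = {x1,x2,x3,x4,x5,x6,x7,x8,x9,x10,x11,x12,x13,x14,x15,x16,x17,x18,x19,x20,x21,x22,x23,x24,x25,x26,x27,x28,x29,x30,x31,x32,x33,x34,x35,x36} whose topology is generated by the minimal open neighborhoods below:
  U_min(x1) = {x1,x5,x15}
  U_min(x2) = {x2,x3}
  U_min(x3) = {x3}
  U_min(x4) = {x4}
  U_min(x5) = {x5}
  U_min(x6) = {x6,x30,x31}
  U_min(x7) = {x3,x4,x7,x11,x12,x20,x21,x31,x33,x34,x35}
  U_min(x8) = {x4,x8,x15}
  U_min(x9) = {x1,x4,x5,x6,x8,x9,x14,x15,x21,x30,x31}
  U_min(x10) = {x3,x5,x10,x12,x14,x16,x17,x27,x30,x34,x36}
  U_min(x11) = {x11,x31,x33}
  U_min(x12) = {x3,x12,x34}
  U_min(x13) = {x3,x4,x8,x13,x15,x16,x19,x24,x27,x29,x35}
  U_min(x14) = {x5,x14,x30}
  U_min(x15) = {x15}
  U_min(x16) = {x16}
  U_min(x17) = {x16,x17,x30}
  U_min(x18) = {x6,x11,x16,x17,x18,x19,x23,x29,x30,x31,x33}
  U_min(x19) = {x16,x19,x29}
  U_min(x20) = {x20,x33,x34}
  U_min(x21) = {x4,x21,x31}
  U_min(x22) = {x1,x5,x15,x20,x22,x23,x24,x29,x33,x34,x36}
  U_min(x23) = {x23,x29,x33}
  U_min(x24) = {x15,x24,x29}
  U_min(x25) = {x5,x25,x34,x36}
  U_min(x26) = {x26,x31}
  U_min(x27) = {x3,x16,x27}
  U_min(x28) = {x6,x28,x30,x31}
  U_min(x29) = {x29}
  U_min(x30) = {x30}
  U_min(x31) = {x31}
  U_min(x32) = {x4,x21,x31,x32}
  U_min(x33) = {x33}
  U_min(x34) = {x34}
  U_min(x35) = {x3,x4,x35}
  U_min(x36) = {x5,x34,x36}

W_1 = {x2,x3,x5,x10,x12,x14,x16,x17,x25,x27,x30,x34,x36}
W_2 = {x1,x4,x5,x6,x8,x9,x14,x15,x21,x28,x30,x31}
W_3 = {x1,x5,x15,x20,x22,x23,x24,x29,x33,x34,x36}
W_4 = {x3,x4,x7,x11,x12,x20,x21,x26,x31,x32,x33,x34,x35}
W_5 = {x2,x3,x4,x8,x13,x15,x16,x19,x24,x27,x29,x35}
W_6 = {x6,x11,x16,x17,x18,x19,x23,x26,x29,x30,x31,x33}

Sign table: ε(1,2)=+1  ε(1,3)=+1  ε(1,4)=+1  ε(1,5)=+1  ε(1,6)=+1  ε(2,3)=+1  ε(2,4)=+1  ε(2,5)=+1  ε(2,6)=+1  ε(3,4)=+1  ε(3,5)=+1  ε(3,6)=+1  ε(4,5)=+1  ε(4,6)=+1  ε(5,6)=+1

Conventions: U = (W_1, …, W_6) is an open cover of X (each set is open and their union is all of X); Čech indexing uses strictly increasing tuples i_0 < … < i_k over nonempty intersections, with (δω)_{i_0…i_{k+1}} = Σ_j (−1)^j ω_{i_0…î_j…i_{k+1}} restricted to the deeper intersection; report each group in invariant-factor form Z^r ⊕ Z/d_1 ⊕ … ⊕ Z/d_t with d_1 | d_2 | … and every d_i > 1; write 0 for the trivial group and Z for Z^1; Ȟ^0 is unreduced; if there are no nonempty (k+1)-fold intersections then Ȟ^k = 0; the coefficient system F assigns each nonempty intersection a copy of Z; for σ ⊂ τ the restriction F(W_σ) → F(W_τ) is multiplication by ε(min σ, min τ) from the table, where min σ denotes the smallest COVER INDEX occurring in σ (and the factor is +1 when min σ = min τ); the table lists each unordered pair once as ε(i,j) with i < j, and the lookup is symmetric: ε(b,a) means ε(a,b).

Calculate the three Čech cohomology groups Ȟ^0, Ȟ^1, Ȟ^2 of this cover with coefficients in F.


nonempty intersections:
  W12={x5,x14,x30} W13={x5,x34,x36} W14={x3,x12,x34} W15={x2,x3,x16,x27} W16={x16,x17,x30} W23={x1,x5,x15} W24={x4,x21,x31} W25={x4,x8,x15} W26={x6,x30,x31} W34={x20,x33,x34} W35={x15,x24,x29} W36={x23,x29,x33} W45={x3,x4,x35} W46={x11,x26,x31,x33} W56={x16,x19,x29}
  W123={x5} W126={x30} W134={x34} W145={x3} W156={x16} W235={x15} W245={x4} W246={x31} W346={x33} W356={x29}
C dims 6,15,10; δ0: rk 5, SNF 1^5; δ1: rk 10, SNF 1^9·2
Ȟ^0: (6−5)−0=1 ⇒ Z
Ȟ^1: (15−10)−5=0 ⇒ 0
Ȟ^2: (10−0)−10=0 plus torsion [2] ⇒ Z/2

Ȟ^0 ≅ Z, Ȟ^1 ≅ 0 and Ȟ^2 ≅ Z/2


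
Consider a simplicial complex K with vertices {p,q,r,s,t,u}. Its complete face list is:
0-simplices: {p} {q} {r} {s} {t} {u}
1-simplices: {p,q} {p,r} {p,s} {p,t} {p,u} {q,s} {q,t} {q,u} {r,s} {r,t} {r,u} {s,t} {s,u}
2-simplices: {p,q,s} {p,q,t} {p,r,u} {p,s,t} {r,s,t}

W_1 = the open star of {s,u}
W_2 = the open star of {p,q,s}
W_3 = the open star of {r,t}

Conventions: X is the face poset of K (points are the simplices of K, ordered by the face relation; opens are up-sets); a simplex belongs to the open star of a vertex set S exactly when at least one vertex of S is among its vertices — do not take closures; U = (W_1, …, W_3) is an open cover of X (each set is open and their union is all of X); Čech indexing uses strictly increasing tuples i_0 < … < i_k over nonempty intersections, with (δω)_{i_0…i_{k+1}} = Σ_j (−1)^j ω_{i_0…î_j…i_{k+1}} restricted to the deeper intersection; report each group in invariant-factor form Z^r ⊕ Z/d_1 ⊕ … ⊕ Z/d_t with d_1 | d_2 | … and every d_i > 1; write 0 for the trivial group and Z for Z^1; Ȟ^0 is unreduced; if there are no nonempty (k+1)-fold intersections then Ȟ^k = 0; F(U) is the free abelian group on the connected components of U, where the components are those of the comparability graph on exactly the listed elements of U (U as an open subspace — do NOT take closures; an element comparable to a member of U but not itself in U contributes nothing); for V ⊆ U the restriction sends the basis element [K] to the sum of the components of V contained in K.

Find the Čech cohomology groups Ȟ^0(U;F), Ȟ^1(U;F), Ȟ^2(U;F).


intersection data:
  W1={{s},{u},{p,s},{p,u},{q,s},{q,u},{r,s},{r,u},{s,t},{s,u},{p,q,s},{p,r,u},{p,s,t},{r,s,t}} W2={{p},{q},{s},{p,q},{p,r},{p,s},{p,t},{p,u},{q,s},{q,t},{q,u},{r,s},{s,t},{s,u},{p,q,s},{p,q,t},{p,r,u},{p,s,t},{r,s,t}} W3={{r},{t},{p,r},{p,t},{q,t},{r,s},{r,t},{r,u},{s,t},{p,q,t},{p,r,u},{p,s,t},{r,s,t}}
  W12={{s},{p,s},{p,u},{q,s},{q,u},{r,s},{s,t},{s,u},{p,q,s},{p,r,u},{p,s,t},{r,s,t}} W13={{r,s},{r,u},{s,t},{p,r,u},{p,s,t},{r,s,t}} W23={{p,r},{p,t},{q,t},{r,s},{s,t},{p,q,t},{p,r,u},{p,s,t},{r,s,t}}
  W123={{r,s},{s,t},{p,r,u},{p,s,t},{r,s,t}}
components per intersection:
  W1: {{s},{u},{p,s},{p,u},{q,s},{q,u},{r,s},{r,u},{s,t},{s,u},{p,q,s},{p,r,u},{p,s,t},{r,s,t}}
  W2: {{p},{q},{s},{p,q},{p,r},{p,s},{p,t},{p,u},{q,s},{q,t},{q,u},{r,s},{s,t},{s,u},{p,q,s},{p,q,t},{p,r,u},{p,s,t},{r,s,t}}
  W3: {{r},{t},{p,r},{p,t},{q,t},{r,s},{r,t},{r,u},{s,t},{p,q,t},{p,r,u},{p,s,t},{r,s,t}}
  W12: {{s},{p,s},{q,s},{r,s},{s,t},{s,u},{p,q,s},{p,s,t},{r,s,t}} {{p,u},{p,r,u}} {{q,u}}
  W13: {{r,s},{s,t},{p,s,t},{r,s,t}} {{r,u},{p,r,u}}
  W23: {{p,r},{p,r,u}} {{p,t},{q,t},{r,s},{s,t},{p,q,t},{p,s,t},{r,s,t}}
  W123: {{r,s},{s,t},{p,s,t},{r,s,t}} {{p,r,u}}
C dims 3,7,2; δ0: rk 2, SNF 1^2; δ1: rk 2, SNF 1^2
Ȟ^0 = (3 − 2) − 0 = 1, so Ȟ^0 ≅ Z
Ȟ^1 = (7 − 2) − 2 = 3, so Ȟ^1 ≅ Z^3
Ȟ^2 = (2 − 0) − 2 = 0, so Ȟ^2 ≅ 0

Ȟ^0 ≅ Z, Ȟ^1 ≅ Z^3, Ȟ^2 ≅ 0


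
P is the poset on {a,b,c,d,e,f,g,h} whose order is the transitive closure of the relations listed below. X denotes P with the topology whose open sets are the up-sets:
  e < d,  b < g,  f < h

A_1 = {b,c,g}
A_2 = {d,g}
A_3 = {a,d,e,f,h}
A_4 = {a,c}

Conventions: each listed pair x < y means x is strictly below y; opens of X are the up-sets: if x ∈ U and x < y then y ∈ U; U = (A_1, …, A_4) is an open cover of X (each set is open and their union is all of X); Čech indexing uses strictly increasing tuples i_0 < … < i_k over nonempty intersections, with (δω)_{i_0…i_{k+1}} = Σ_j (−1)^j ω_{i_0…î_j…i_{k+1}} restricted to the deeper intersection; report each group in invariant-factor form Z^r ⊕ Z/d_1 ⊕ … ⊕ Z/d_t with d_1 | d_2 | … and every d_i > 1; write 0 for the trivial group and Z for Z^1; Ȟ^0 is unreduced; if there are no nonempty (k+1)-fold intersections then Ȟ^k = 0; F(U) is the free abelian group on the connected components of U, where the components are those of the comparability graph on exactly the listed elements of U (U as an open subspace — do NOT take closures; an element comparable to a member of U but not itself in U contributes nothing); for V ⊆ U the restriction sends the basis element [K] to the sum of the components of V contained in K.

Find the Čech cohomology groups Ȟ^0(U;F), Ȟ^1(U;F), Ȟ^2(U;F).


nonempty intersections:
  A12={g} A14={c} A23={d} A34={a}
components per intersection:
  A1: {b,g} {c}
  A2: {d} {g}
  A3: {a} {d,e} {f,h}
  A4: {a} {c}
  A12: {g}
  A14: {c}
  A23: {d}
  A34: {a}
C dims 9,4; δ0: rk 4, SNF 1^4
Ȟ^0: (9−4)−0=5 ⇒ Z^5
Ȟ^1: (4−0)−4=0 ⇒ 0
Ȟ^2: (0−0)−0=0 ⇒ 0

Ȟ^0 ≅ Z^5,  Ȟ^1 ≅ 0,  Ȟ^2 ≅ 0


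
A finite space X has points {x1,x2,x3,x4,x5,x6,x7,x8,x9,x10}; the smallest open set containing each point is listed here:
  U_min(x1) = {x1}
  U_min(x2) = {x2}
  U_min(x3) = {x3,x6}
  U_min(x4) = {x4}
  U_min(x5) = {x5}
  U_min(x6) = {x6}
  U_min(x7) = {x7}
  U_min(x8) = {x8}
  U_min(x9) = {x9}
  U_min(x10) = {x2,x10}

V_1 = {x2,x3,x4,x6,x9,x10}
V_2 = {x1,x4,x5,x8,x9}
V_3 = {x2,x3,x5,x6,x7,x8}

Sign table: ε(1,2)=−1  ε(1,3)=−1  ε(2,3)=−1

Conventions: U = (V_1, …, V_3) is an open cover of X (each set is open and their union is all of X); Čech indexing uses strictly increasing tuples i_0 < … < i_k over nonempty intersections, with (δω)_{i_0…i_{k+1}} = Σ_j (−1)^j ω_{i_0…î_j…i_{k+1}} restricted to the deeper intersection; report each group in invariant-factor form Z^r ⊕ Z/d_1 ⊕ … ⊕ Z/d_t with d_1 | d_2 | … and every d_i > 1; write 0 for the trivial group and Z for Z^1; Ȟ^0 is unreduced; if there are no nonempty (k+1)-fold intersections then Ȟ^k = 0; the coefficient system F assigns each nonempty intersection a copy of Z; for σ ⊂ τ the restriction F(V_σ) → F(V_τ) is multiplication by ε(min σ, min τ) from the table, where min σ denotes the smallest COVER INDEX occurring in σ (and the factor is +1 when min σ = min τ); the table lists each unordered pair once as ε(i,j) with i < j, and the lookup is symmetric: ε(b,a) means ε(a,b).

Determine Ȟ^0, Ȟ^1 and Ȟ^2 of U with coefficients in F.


nerve simplices:
  V12={x4,x9} V13={x2,x3,x6} V23={x5,x8}
C dims 3,3; δ0: rk 3, SNF 1^2·2
degree 0: 3−3−0 = 0 → Ȟ^0 ≅ 0
degree 1: 3−0−3 = 0 plus torsion [2] → Ȟ^1 ≅ Z/2
degree 2: 0−0−0 = 0 → Ȟ^2 ≅ 0

Ȟ^0(U;F) ≅ 0, Ȟ^1(U;F) ≅ Z/2, Ȟ^2(U;F) ≅ 0


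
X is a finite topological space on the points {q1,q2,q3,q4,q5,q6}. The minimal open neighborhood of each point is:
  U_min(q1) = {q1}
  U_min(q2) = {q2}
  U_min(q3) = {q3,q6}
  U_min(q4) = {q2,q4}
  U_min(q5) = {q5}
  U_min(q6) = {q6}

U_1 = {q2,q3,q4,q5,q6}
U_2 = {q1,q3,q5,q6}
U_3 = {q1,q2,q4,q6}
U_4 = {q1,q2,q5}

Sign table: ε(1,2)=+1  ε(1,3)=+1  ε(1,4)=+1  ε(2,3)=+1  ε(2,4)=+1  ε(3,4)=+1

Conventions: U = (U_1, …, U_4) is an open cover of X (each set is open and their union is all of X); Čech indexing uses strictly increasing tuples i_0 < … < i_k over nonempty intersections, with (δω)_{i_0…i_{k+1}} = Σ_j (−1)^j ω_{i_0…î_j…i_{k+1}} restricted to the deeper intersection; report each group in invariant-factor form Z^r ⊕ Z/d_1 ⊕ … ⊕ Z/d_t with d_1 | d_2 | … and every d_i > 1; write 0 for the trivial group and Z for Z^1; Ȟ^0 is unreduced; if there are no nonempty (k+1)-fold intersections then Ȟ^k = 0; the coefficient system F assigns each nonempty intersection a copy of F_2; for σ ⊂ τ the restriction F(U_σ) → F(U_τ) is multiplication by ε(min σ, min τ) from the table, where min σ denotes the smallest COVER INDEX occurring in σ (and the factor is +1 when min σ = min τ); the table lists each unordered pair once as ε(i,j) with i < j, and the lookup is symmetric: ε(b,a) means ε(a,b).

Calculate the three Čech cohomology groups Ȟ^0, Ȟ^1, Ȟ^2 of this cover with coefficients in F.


Ȟ^0 = Z/2, Ȟ^1 = 0 and Ȟ^2 = Z/2

cover nerve:
  U12={q3,q5,q6} U13={q2,q4,q6} U14={q2,q5} U23={q1,q6} U24={q1,q5} U34={q1,q2}
  U123={q6} U124={q5} U134={q2} U234={q1}
C dims 4,6,4; δ0: rk_F2 3; δ1: rk_F2 3
Ȟ^0: (4−3)−0=1 ⇒ Z/2
Ȟ^1: (6−3)−3=0 ⇒ 0
Ȟ^2: (4−0)−3=1 ⇒ Z/2


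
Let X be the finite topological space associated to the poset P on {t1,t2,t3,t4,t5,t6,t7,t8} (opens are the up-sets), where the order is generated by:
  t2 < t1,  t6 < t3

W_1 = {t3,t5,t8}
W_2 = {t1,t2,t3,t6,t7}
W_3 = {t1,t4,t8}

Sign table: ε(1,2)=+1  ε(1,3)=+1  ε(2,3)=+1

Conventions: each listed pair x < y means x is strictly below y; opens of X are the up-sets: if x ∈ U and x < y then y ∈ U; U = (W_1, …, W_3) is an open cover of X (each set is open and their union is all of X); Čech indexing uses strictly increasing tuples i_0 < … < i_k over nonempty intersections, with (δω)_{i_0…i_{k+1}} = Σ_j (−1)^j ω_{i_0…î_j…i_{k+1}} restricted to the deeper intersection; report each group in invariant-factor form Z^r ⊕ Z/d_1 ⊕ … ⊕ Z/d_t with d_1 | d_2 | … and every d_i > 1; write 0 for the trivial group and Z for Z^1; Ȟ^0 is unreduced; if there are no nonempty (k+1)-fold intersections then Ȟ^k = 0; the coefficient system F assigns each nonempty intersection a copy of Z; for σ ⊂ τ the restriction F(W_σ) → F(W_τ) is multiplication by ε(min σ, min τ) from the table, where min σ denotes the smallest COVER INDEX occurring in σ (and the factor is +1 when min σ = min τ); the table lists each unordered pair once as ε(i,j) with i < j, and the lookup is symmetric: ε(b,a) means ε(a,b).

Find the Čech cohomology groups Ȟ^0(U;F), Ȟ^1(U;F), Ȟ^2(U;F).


Ȟ^0 = Z; Ȟ^1 = Z; Ȟ^2 = 0

nonempty overlaps:
  W12={t3} W13={t8} W23={t1}
C dims 3,3; δ0: rk 2, SNF 1^2
degree 0: 3−2−0 = 1 → Ȟ^0 ≅ Z
degree 1: 3−0−2 = 1 → Ȟ^1 ≅ Z
degree 2: 0−0−0 = 0 → Ȟ^2 ≅ 0


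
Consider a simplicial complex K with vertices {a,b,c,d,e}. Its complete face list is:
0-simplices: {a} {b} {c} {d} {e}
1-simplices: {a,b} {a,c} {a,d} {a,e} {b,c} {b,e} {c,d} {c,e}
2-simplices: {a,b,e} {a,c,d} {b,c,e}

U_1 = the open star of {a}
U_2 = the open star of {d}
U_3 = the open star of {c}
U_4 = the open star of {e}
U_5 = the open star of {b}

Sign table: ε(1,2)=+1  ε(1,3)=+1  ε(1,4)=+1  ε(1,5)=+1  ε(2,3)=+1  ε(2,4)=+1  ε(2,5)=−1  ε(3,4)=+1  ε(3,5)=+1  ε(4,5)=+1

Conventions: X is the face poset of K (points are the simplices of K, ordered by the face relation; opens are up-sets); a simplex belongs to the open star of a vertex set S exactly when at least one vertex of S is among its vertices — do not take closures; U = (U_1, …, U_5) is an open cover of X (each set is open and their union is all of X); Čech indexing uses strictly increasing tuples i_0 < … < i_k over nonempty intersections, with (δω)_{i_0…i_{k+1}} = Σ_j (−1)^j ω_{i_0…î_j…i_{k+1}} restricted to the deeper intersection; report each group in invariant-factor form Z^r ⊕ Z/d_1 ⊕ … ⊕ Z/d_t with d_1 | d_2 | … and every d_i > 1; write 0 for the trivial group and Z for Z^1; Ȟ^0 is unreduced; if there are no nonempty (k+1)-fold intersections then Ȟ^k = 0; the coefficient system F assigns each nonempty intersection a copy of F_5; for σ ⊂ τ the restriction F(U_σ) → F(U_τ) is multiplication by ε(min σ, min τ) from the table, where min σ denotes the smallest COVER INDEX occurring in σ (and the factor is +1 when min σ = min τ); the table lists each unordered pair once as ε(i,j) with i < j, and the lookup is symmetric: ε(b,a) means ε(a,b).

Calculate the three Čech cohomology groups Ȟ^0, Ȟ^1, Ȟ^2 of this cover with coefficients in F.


Ȟ^0 ≅ Z/5,  Ȟ^1 ≅ Z/5,  Ȟ^2 ≅ 0

nerve of the cover:
  U1={{a},{a,b},{a,c},{a,d},{a,e},{a,b,e},{a,c,d}} U2={{d},{a,d},{c,d},{a,c,d}} U3={{c},{a,c},{b,c},{c,d},{c,e},{a,c,d},{b,c,e}} U4={{e},{a,e},{b,e},{c,e},{a,b,e},{b,c,e}} U5={{b},{a,b},{b,c},{b,e},{a,b,e},{b,c,e}}
  U12={{a,d},{a,c,d}} U13={{a,c},{a,c,d}} U14={{a,e},{a,b,e}} U15={{a,b},{a,b,e}} U23={{c,d},{a,c,d}} U34={{c,e},{b,c,e}} U35={{b,c},{b,c,e}} U45={{b,e},{a,b,e},{b,c,e}}
  U123={{a,c,d}} U145={{a,b,e}} U345={{b,c,e}}
C dims 5,8,3; δ0: rk_F5 4; δ1: rk_F5 3
Ȟ^0 = (5 − 4) − 0 = 1, so Ȟ^0 ≅ Z/5
Ȟ^1 = (8 − 3) − 4 = 1, so Ȟ^1 ≅ Z/5
Ȟ^2 = (3 − 0) − 3 = 0, so Ȟ^2 ≅ 0


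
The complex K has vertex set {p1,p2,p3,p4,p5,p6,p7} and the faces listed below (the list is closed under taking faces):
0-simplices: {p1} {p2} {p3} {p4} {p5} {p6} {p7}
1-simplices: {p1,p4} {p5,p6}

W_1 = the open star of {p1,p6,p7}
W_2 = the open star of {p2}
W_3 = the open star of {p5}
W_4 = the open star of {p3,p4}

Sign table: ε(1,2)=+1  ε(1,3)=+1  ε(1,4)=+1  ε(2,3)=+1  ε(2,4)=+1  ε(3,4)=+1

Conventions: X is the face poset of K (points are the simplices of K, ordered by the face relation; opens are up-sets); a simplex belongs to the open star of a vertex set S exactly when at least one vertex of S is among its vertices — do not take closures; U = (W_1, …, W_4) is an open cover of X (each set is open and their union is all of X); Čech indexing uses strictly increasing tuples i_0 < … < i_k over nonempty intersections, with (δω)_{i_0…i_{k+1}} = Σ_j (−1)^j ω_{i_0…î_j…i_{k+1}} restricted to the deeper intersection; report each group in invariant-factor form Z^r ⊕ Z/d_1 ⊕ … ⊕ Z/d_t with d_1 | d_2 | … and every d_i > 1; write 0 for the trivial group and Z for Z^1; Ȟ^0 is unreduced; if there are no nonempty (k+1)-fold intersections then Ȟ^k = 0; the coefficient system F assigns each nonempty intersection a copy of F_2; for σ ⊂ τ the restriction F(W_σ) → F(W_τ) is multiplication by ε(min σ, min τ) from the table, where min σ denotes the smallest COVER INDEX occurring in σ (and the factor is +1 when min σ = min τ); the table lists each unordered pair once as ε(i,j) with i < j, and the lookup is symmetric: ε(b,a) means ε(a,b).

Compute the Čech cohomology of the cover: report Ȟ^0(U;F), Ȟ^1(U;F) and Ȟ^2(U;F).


intersection data:
  W1={{p1},{p6},{p7},{p1,p4},{p5,p6}} W2={{p2}} W3={{p5},{p5,p6}} W4={{p3},{p4},{p1,p4}}
  W13={{p5,p6}} W14={{p1,p4}}
C dims 4,2; δ0: rk_F2 2
Ȟ^0 = (4 − 2) − 0 = 2, so Ȟ^0 ≅ Z/2 ⊕ Z/2
Ȟ^1 = (2 − 0) − 2 = 0, so Ȟ^1 ≅ 0
Ȟ^2 = (0 − 0) − 0 = 0, so Ȟ^2 ≅ 0

Ȟ^0 = Z/2 ⊕ Z/2, Ȟ^1 = 0 and Ȟ^2 = 0


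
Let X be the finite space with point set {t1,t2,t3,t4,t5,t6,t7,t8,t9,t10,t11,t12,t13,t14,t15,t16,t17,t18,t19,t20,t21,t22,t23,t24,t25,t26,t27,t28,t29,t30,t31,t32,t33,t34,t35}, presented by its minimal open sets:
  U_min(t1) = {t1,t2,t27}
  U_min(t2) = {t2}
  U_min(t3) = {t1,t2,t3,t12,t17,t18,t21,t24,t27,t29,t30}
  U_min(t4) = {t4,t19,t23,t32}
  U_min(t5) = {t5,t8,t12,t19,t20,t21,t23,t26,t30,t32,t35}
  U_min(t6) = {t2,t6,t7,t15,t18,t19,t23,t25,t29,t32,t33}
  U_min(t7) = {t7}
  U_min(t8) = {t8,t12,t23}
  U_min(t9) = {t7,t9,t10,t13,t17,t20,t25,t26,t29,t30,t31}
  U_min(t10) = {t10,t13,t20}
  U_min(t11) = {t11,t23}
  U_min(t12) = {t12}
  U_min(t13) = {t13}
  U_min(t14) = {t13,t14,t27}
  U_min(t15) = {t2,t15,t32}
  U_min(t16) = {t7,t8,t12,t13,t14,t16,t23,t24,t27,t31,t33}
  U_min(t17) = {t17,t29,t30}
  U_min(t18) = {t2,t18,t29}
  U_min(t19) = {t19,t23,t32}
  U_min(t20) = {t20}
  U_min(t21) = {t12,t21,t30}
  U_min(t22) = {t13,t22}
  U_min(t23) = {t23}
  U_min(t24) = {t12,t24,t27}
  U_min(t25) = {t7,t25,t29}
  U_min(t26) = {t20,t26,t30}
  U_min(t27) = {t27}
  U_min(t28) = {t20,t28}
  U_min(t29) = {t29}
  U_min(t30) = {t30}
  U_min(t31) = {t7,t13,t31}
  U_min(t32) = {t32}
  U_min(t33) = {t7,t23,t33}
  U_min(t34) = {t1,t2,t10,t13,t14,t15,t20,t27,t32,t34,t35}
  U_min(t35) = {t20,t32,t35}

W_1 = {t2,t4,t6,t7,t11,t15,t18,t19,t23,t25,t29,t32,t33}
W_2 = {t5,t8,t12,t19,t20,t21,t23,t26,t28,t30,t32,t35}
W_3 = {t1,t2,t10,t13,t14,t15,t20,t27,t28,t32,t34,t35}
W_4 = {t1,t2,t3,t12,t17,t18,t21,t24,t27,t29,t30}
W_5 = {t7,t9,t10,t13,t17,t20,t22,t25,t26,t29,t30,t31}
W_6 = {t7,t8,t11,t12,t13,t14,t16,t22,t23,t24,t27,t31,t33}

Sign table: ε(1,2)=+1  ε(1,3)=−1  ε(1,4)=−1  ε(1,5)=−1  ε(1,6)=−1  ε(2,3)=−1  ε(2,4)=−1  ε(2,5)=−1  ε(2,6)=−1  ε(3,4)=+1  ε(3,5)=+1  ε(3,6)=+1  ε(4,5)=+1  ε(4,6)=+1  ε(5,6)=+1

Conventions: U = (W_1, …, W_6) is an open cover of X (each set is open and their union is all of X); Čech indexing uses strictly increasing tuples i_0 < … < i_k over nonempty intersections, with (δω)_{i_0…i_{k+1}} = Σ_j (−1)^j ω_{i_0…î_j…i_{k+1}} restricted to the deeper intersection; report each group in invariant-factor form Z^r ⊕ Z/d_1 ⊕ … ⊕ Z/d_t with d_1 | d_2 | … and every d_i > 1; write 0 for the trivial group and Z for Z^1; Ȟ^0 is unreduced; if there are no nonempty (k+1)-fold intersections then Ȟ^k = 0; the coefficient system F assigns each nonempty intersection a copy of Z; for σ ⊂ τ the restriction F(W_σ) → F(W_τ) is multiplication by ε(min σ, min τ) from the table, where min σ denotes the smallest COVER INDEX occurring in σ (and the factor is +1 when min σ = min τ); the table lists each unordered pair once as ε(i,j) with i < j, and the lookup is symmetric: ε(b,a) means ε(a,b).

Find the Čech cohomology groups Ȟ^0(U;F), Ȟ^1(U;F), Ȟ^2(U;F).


Ȟ^0(U;F) ≅ Z, Ȟ^1(U;F) ≅ 0 and Ȟ^2(U;F) ≅ Z/2

nonempty intersections:
  W12={t19,t23,t32} W13={t2,t15,t32} W14={t2,t18,t29} W15={t7,t25,t29} W16={t7,t11,t23,t33} W23={t20,t28,t32,t35} W24={t12,t21,t30} W25={t20,t26,t30} W26={t8,t12,t23} W34={t1,t2,t27} W35={t10,t13,t20} W36={t13,t14,t27} W45={t17,t29,t30} W46={t12,t24,t27} W56={t7,t13,t22,t31}
  W123={t32} W126={t23} W134={t2} W145={t29} W156={t7} W235={t20} W245={t30} W246={t12} W346={t27} W356={t13}
C dims 6,15,10; δ0: rk 5, SNF 1^5; δ1: rk 10, SNF 1^9·2
Ȟ^0: (6−5)−0=1 ⇒ Z
Ȟ^1: (15−10)−5=0 ⇒ 0
Ȟ^2: (10−0)−10=0 plus torsion [2] ⇒ Z/2


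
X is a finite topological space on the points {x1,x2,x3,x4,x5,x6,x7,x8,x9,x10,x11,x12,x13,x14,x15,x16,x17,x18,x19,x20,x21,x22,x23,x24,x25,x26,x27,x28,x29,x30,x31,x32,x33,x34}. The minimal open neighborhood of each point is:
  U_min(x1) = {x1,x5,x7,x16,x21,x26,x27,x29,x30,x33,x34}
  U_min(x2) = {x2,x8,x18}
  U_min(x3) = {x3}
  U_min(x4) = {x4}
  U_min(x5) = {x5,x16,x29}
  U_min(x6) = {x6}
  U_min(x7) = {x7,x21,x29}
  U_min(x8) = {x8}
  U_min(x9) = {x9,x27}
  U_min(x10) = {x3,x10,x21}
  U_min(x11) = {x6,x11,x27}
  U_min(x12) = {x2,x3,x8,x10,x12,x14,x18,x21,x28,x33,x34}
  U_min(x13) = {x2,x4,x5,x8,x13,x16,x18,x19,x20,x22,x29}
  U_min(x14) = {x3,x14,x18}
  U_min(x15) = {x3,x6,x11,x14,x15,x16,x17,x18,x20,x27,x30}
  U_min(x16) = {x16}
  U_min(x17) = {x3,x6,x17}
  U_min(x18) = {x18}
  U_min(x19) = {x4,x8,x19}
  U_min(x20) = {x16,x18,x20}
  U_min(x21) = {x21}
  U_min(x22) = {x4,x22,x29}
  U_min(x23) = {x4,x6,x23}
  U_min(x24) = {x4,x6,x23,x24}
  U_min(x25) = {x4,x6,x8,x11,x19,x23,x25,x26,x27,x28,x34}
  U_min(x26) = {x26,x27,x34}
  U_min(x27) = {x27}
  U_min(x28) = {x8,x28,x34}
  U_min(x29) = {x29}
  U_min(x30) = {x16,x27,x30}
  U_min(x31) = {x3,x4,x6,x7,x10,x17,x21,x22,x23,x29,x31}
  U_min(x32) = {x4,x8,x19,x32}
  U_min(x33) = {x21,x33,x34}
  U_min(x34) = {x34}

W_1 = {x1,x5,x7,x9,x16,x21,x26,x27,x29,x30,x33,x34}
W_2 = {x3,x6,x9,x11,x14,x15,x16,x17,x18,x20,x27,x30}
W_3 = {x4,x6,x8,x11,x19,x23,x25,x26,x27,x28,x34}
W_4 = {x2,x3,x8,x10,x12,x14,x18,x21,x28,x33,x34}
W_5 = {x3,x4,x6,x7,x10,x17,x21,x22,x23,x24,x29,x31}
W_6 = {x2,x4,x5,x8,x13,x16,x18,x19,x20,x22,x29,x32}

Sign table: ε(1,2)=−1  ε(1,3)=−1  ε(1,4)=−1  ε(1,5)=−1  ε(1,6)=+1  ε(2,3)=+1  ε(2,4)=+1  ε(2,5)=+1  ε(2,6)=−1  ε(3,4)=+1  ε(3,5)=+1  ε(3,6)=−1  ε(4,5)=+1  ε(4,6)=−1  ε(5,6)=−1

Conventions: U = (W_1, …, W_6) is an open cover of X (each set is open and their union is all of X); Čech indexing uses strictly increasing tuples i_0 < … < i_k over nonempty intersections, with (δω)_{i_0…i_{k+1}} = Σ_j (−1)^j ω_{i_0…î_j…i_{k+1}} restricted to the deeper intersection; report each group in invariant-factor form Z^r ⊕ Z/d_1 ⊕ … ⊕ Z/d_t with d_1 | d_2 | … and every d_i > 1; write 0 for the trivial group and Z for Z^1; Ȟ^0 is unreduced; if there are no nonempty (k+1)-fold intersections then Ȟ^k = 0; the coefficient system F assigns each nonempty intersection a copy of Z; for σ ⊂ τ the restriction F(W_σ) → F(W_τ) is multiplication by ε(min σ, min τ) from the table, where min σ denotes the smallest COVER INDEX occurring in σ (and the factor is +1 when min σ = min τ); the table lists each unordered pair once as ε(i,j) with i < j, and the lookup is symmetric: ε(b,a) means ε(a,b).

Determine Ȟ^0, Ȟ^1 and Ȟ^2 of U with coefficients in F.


nonempty intersections:
  W12={x9,x16,x27,x30} W13={x26,x27,x34} W14={x21,x33,x34} W15={x7,x21,x29} W16={x5,x16,x29} W23={x6,x11,x27} W24={x3,x14,x18} W25={x3,x6,x17} W26={x16,x18,x20} W34={x8,x28,x34} W35={x4,x6,x23} W36={x4,x8,x19} W45={x3,x10,x21} W46={x2,x8,x18} W56={x4,x22,x29}
  W123={x27} W126={x16} W134={x34} W145={x21} W156={x29} W235={x6} W245={x3} W246={x18} W346={x8} W356={x4}
C dims 6,15,10; δ0: rk 5, SNF 1^5; δ1: rk 10, SNF 1^9·2
Ȟ^0: (6−5)−0=1 ⇒ Z
Ȟ^1: (15−10)−5=0 ⇒ 0
Ȟ^2: (10−0)−10=0 plus torsion [2] ⇒ Z/2

Ȟ^0 ≅ Z, Ȟ^1 ≅ 0 and Ȟ^2 ≅ Z/2
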